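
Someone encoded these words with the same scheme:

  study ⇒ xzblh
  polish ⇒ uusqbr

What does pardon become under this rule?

ugylxx

Letter i (0-indexed) is shifted by i+5, so successive shifts are 5, 6, 7, ….
Applying it to pardon: p+5=u, a+6=g, r+7=y, d+8=l, o+9=x, n+10=x.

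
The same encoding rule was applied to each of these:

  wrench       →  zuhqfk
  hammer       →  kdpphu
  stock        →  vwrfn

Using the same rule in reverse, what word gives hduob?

Compare letters: w→z is +3, r→u is +3, e→h is +3 — a constant shift. Each letter is shifted forward by 3 in the alphabet (a Caesar shift of +3).
Reversing it on hduob: h−3=e, d−3=a, u−3=r, o−3=l, b−3=y.

early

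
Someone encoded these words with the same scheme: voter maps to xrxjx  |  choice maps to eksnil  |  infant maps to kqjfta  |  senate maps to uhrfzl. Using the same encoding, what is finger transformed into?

The shift increases by 1 at each position, starting from +2: 2, 3, 4, ….
For finger: f+2=h, i+3=l, n+4=r, g+5=l, e+6=k, r+7=y.

hlrlky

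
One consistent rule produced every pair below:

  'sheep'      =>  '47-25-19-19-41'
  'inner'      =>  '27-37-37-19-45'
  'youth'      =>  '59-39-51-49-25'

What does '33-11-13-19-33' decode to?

s(#19)→47 and h(#8)→25: differences scale by 2, so n = 2·pos + 9. The formula is n = 2×(alphabet index, a=1) + 9.
Reversing it on 33-11-13-19-33: 33→(33−9)÷2=12=l, 11→(11−9)÷2=1=a, 13→(13−9)÷2=2=b, 19→(19−9)÷2=5=e, 33→(33−9)÷2=12=l.

label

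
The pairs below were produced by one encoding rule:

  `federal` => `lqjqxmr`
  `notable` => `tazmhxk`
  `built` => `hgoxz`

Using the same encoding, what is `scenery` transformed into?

Shifts by position in federal: pos 0: f→l (+6), pos 1: e→q (+12), pos 2: d→j (+6), pos 3: e→q (+12) — repeating every 2. The shifts repeat in a cycle of length 2: positions 0,1,… shift by +6, +12, then the pattern repeats.
For scenery: s+6=y, c+12=o, e+6=k, n+12=z, e+6=k, r+12=d, y+6=e.

yokzkde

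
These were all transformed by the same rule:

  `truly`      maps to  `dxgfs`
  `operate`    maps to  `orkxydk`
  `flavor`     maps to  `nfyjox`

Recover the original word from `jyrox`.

t(19)→d(3) and r(17)→x(23) fit y≡3x+24 (mod 26); the inverse of 3 mod 26 is 9. This is an affine cipher: with a=0,…,z=25, each position x becomes (3x+24) mod 26.
Undoing it on jyrox: j(9)→9·(9−24)≡21=v; y(24)→9·(24−24)≡0=a; r(17)→9·(17−24)≡15=p; o(14)→9·(14−24)≡14=o; x(23)→9·(23−24)≡17=r (all mod 26).

vapor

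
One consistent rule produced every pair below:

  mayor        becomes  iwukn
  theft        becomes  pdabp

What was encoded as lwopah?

Each letter is shifted forward by 22 in the alphabet (a Caesar shift of +22).
Undoing it on lwopah: l−22=p, w−22=a, o−22=s, p−22=t, a−22=e, h−22=l.

pastel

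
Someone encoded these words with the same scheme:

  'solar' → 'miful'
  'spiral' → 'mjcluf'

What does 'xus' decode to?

Compare letters: s→m is +20, o→i is +20, l→f is +20 — a constant shift. This is a Caesar cipher with shift 20.
Reversing it on xus: x−20=d, u−20=a, s−20=y.

day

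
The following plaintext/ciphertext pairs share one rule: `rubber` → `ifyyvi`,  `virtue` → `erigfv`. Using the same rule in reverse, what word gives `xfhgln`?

Each pair mirrors across the alphabet (r↔i, u↔f, b↔y): positions sum to 25. This is the alphabet-reversal cipher (Atbash): a becomes z, b becomes y, etc.
Reversing it on xfhgln: x↔c, f↔u, h↔s, g↔t, l↔o, n↔m.

custom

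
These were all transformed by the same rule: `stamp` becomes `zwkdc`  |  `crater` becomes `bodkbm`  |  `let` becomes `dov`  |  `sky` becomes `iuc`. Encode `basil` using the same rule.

The output letters match the input read backwards, each shifted +10: stamp reversed is pmats. The word is reversed, then every letter is shifted forward by 10.
For basil: reverse → lisab; then shift: l+10=v, i+10=s, s+10=c, a+10=k, b+10=l.

vsckl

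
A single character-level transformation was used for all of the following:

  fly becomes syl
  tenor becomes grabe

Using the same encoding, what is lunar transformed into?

It's a constant shift of +13 (ROT13).
Applying it to lunar: l+13=y, u+13=h, n+13=a, a+13=n, r+13=e.

yhane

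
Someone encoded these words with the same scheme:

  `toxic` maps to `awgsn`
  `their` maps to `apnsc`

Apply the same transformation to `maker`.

In toxic: t→a is +7, o→w is +8, x→g is +9, i→s is +10 — the shift increases by 1 each position. Letter i (0-indexed) is shifted by i+7, so successive shifts are 7, 8, 9, ….
Applying it to maker: m+7=t, a+8=i, k+9=t, e+10=o, r+11=c.

titoc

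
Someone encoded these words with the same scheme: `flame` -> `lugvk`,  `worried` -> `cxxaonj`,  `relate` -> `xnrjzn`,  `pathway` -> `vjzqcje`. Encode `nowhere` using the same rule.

Shifts by position in flame: pos 0: f→l (+6), pos 1: l→u (+9), pos 2: a→g (+6), pos 3: m→v (+9) — repeating every 2. The shifts repeat in a cycle of length 2: positions 0,1,… shift by +6, +9, then the pattern repeats.
On nowhere: n+6=t, o+9=x, w+6=c, h+9=q, e+6=k, r+9=a, e+6=k.

txcqkak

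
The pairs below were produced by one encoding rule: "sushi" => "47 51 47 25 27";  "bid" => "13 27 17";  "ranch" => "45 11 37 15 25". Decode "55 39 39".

woo

s(#19)→47 and u(#21)→51: differences scale by 2, so n = 2·pos + 9. Each letter becomes 2×(its alphabet position, a=1..z=26) + 9.
Undoing it on 55 39 39: 55→(55−9)÷2=23=w, 39→(39−9)÷2=15=o, 39→(39−9)÷2=15=o.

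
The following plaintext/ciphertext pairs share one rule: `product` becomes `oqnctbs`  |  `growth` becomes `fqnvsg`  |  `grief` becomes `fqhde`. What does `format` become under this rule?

enqlzs

Compare letters: p→o is +25, r→q is +25, o→n is +25 — a constant shift. Every letter moves 25 places later in the alphabet, wrapping around z→a.
On format: f+25=e, o+25=n, r+25=q, m+25=l, a+25=z, t+25=s.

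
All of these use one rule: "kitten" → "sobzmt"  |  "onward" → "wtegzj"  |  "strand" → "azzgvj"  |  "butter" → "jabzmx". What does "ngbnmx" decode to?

The shifts repeat in a cycle of length 2: positions 0,1,… shift by +8, +6, then the pattern repeats.
Reversing it on ngbnmx: n−8=f, g−6=a, b−8=t, n−6=h, m−8=e, x−6=r.

father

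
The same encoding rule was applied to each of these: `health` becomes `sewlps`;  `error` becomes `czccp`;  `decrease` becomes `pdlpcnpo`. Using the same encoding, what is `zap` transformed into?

alk

The word is reversed, then every letter is shifted forward by 11.
On zap: reverse → paz; then shift: p+11=a, a+11=l, z+11=k.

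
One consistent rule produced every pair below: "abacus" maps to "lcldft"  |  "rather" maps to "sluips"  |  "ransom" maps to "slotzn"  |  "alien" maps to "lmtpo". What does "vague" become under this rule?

wlhfp

The shift depends on letter class: consonant b→c is +1, but vowel a→l is +11. The rule splits by letter class: vowels +11, consonants +1.
For vague: v(cons)+1=w, a(vowel)+11=l, g(cons)+1=h, u(vowel)+11=f, e(vowel)+11=p.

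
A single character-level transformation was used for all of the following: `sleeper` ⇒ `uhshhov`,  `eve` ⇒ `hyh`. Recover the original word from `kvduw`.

The output letters match the input read backwards, each shifted +3: sleeper reversed is repeels. Two steps: reverse the string, then apply a Caesar shift of +3.
Undoing it on kvduw: shift back: k−3=h, v−3=s, d−3=a, u−3=r, w−3=t → hsart; then reverse → trash.

trash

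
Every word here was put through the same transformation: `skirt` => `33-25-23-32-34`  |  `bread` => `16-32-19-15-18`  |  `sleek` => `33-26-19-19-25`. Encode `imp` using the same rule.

23-27-30

s is letter #19 and maps to 33: an offset of 14. Each letter is replaced by its alphabet position (a=1..z=26) + 14.
For imp: i=9→23, m=13→27, p=16→30.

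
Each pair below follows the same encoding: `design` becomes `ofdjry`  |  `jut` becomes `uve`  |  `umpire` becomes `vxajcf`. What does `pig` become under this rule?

Vowels shift forward by 1 and consonants shift forward by 11.
Applying it to pig: p(cons)+11=a, i(vowel)+1=j, g(cons)+11=r.

ajr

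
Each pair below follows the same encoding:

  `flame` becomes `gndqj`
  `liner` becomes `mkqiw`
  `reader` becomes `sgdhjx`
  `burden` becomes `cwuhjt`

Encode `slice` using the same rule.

tnlgj

In flame: f→g is +1, l→n is +2, a→d is +3, m→q is +4 — the shift increases by 1 each position. Letter i (0-indexed) is shifted by i+1, so successive shifts are 1, 2, 3, ….
Applying it to slice: s+1=t, l+2=n, i+3=l, c+4=g, e+5=j.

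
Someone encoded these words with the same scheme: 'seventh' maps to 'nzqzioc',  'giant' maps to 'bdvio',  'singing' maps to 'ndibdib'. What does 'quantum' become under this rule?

lpvioph

Compare letters: s→n is +21, e→z is +21, v→q is +21 — a constant shift. It's a constant shift of +21 (ROT21).
On quantum: q+21=l, u+21=p, a+21=v, n+21=i, t+21=o, u+21=p, m+21=h.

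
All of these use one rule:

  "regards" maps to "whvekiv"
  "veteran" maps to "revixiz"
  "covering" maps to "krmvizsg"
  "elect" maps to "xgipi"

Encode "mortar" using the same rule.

vexvsq

The output letters match the input read backwards, each shifted +4: regards reversed is sdrager. The word is reversed, then every letter is shifted forward by 4.
On mortar: reverse → ratrom; then shift: r+4=v, a+4=e, t+4=x, r+4=v, o+4=s, m+4=q.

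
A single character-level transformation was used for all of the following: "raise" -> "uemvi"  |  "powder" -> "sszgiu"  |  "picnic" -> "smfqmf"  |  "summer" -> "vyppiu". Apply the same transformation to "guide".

The shift depends on letter class: consonant r→u is +3, but vowel a→e is +4. Two shifts are in play — +4 for a/e/i/o/u, +3 for every other letter.
Applying it to guide: g(cons)+3=j, u(vowel)+4=y, i(vowel)+4=m, d(cons)+3=g, e(vowel)+4=i.

jymgi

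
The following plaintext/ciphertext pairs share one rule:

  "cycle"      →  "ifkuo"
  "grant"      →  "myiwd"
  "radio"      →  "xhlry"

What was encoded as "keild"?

exact

In cycle: c→i is +6, y→f is +7, c→k is +8, l→u is +9 — the shift increases by 1 each position. Letter i (0-indexed) is shifted by i+6, so successive shifts are 6, 7, 8, ….
Reversing it on keild: k−6=e, e−7=x, i−8=a, l−9=c, d−10=t.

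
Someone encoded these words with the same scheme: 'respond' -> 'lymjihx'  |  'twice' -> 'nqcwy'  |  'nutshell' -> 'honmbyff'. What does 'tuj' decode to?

It's a constant shift of +20 (ROT20).
Undoing it on tuj: t−20=z, u−20=a, j−20=p.

zap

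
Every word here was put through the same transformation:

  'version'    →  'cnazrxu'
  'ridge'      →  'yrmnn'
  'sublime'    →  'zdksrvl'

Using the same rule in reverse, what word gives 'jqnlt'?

cheek

Shifts by position in version: pos 0: v→c (+7), pos 1: e→n (+9), pos 2: r→a (+9), pos 3: s→z (+7), pos 4: i→r (+9), pos 5: o→x (+9) — repeating every 3. A repeating key of period 3 is used — shifts +7, +9, +9 over and over.
Reversing it on jqnlt: j−7=c, q−9=h, n−9=e, l−7=e, t−9=k.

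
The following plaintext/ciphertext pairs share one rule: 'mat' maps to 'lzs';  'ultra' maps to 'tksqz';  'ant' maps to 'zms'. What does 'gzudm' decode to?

haven

Compare letters: m→l is +25, a→z is +25, t→s is +25 — a constant shift. This is a Caesar cipher with shift 25.
Reversing it on gzudm: g−25=h, z−25=a, u−25=v, d−25=e, m−25=n.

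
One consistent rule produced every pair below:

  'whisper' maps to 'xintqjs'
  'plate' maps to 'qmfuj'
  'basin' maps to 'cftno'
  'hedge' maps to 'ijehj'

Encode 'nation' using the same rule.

ofunto

The rule splits by letter class: vowels +5, consonants +1.
For nation: n(cons)+1=o, a(vowel)+5=f, t(cons)+1=u, i(vowel)+5=n, o(vowel)+5=t, n(cons)+1=o.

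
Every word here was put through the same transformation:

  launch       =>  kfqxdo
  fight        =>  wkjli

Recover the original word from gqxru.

The word is reversed, then every letter is shifted forward by 3.
Reversing it on gqxru: shift back: g−3=d, q−3=n, x−3=u, r−3=o, u−3=r → dnuor; then reverse → round.

round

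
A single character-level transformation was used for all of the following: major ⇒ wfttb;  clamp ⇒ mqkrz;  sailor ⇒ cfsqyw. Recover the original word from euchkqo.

Shifts by position in major: pos 0: m→w (+10), pos 1: a→f (+5), pos 2: j→t (+10), pos 3: o→t (+5) — repeating every 2. It's a Vigenère-style cipher with numeric key [10,5]: position i shifts by key[i mod 2].
Reversing it on euchkqo: e−10=u, u−5=p, c−10=s, h−5=c, k−10=a, q−5=l, o−10=e.

upscale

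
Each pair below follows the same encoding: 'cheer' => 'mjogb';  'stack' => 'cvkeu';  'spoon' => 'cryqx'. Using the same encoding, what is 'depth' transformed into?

A repeating key of period 2 is used — shifts +10, +2 over and over.
For depth: d+10=n, e+2=g, p+10=z, t+2=v, h+10=r.

ngzvr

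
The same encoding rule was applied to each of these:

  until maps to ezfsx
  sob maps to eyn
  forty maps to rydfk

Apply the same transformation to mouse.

yyeeo

The shift depends on letter class: consonant n→z is +12, but vowel u→e is +10. Two shifts are in play — +10 for a/e/i/o/u, +12 for every other letter.
For mouse: m(cons)+12=y, o(vowel)+10=y, u(vowel)+10=e, s(cons)+12=e, e(vowel)+10=o.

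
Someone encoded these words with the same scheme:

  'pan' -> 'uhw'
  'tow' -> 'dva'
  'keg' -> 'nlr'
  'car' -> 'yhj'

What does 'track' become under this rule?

rjhya

The output letters match the input read backwards, each shifted +7: pan reversed is nap. Read the word backwards and shift each letter +7.
Applying it to track: reverse → kcart; then shift: k+7=r, c+7=j, a+7=h, r+7=y, t+7=a.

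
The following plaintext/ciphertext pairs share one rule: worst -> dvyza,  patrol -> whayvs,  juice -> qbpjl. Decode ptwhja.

impact

Compare letters: w→d is +7, o→v is +7, r→y is +7 — a constant shift. Every letter moves 7 places later in the alphabet, wrapping around z→a.
Undoing it on ptwhja: p−7=i, t−7=m, w−7=p, h−7=a, j−7=c, a−7=t.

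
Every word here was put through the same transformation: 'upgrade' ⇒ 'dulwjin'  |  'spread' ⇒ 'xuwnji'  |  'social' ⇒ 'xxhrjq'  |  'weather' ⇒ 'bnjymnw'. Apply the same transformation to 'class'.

hqjxx

The shift depends on letter class: consonant p→u is +5, but vowel u→d is +9. Two shifts are in play — +9 for a/e/i/o/u, +5 for every other letter.
Applying it to class: c(cons)+5=h, l(cons)+5=q, a(vowel)+9=j, s(cons)+5=x, s(cons)+5=x.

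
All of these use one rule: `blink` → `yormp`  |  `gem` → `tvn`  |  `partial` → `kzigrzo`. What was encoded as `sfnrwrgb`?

humidity

Each letter is replaced by its mirror in the alphabet: a↔z, b↔y, c↔x, and so on (the Atbash cipher).
Undoing it on sfnrwrgb: s↔h, f↔u, n↔m, r↔i, w↔d, r↔i, g↔t, b↔y.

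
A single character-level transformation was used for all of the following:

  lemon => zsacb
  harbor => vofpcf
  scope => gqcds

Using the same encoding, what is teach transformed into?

Compare letters: l→z is +14, e→s is +14, m→a is +14 — a constant shift. It's a constant shift of +14 (ROT14).
On teach: t+14=h, e+14=s, a+14=o, c+14=q, h+14=v.

hsoqv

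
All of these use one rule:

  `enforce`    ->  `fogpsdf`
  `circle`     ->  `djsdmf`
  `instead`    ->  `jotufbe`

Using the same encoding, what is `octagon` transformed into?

pdubhpo

Compare letters: e→f is +1, n→o is +1, f→g is +1 — a constant shift. This is a Caesar cipher with shift 1.
Applying it to octagon: o+1=p, c+1=d, t+1=u, a+1=b, g+1=h, o+1=p, n+1=o.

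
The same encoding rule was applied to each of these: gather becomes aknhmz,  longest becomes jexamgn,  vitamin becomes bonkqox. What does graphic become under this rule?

azklhoy

Each letter's alphabet position (a=0..z=25) is mapped through 7·x+10 mod 26 — an affine cipher.
Applying it to graphic: g(6)→7·6+10≡0=a; r(17)→7·17+10≡25=z; a(0)→7·0+10≡10=k; p(15)→7·15+10≡11=l; h(7)→7·7+10≡7=h; i(8)→7·8+10≡14=o; c(2)→7·2+10≡24=y (all mod 26).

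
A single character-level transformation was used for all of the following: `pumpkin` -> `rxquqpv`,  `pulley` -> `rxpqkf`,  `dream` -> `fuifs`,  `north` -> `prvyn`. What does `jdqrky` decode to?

hammer

In pumpkin: p→r is +2, u→x is +3, m→q is +4, p→u is +5 — the shift increases by 1 each position. Letter i (0-indexed) is shifted by i+2, so successive shifts are 2, 3, 4, ….
Decoding jdqrky: j−2=h, d−3=a, q−4=m, r−5=m, k−6=e, y−7=r.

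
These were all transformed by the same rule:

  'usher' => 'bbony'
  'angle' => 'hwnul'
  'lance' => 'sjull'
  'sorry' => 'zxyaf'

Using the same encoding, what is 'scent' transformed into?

zllwa

Shifts by position in usher: pos 0: u→b (+7), pos 1: s→b (+9), pos 2: h→o (+7), pos 3: e→n (+9) — repeating every 2. A repeating key of period 2 is used — shifts +7, +9 over and over.
Applying it to scent: s+7=z, c+9=l, e+7=l, n+9=w, t+7=a.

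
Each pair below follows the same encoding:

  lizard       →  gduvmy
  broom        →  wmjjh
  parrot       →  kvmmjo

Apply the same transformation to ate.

voz

Compare letters: l→g is +21, i→d is +21, z→u is +21 — a constant shift. This is a Caesar cipher with shift 21.
For ate: a+21=v, t+21=o, e+21=z.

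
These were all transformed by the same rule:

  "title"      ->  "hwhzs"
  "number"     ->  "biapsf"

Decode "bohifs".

nature

Compare letters: t→h is +14, i→w is +14, t→h is +14 — a constant shift. Each letter is shifted forward by 14 in the alphabet (a Caesar shift of +14).
Reversing it on bohifs: b−14=n, o−14=a, h−14=t, i−14=u, f−14=r, s−14=e.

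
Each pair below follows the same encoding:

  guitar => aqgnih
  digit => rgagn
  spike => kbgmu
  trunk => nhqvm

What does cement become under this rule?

Each letter's alphabet position (a=0..z=25) is mapped through 3·x+8 mod 26 — an affine cipher.
On cement: c(2)→3·2+8≡14=o; e(4)→3·4+8≡20=u; m(12)→3·12+8≡18=s; e(4)→3·4+8≡20=u; n(13)→3·13+8≡21=v; t(19)→3·19+8≡13=n (all mod 26).

ousuvn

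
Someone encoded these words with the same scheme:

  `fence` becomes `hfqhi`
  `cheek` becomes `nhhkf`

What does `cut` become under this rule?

wxf

Read the word backwards and shift each letter +3.
Applying it to cut: reverse → tuc; then shift: t+3=w, u+3=x, c+3=f.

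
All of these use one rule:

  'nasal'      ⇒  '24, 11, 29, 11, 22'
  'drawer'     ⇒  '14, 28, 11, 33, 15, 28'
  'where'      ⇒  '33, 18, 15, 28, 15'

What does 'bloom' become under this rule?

n is letter #14 and maps to 24: an offset of 10. Each letter is replaced by its alphabet position (a=1..z=26) + 10.
On bloom: b=2→12, l=12→22, o=15→25, o=15→25, m=13→23.

12, 22, 25, 25, 23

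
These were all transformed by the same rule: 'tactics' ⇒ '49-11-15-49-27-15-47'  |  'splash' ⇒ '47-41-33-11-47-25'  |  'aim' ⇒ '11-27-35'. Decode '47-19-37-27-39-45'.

senior

t(#20)→49 and a(#1)→11: differences scale by 2, so n = 2·pos + 9. Each letter becomes 2×(its alphabet position, a=1..z=26) + 9.
Undoing it on 47-19-37-27-39-45: 47→(47−9)÷2=19=s, 19→(19−9)÷2=5=e, 37→(37−9)÷2=14=n, 27→(27−9)÷2=9=i, 39→(39−9)÷2=15=o, 45→(45−9)÷2=18=r.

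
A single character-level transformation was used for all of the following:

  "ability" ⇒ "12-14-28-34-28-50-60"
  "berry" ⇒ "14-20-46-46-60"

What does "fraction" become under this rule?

a(#1)→12 and b(#2)→14: differences scale by 2, so n = 2·pos + 10. With a=1..z=26, the number is 2·pos + 10.
For fraction: f=6→22, r=18→46, a=1→12, c=3→16, t=20→50, i=9→28, o=15→40, n=14→38.

22-46-12-16-50-28-40-38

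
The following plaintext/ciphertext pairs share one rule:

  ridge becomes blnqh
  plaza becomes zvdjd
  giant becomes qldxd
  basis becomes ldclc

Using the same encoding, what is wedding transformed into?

The rule splits by letter class: vowels +3, consonants +10.
For wedding: w(cons)+10=g, e(vowel)+3=h, d(cons)+10=n, d(cons)+10=n, i(vowel)+3=l, n(cons)+10=x, g(cons)+10=q.

ghnnlxq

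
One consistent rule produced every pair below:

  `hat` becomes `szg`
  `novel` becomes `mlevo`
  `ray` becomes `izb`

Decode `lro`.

oil

Each pair mirrors across the alphabet (h↔s, a↔z, t↔g): positions sum to 25. Each letter is replaced by its mirror in the alphabet: a↔z, b↔y, c↔x, and so on (the Atbash cipher).
Decoding lro: l↔o, r↔i, o↔l.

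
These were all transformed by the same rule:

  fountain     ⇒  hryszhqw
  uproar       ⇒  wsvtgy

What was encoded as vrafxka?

Letter i (0-indexed) is shifted by i+2, so successive shifts are 2, 3, 4, ….
Reversing it on vrafxka: v−2=t, r−3=o, a−4=w, f−5=a, x−6=r, k−7=d, a−8=s.

towards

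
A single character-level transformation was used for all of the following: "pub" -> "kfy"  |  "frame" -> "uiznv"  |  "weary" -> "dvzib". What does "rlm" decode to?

ion

Each pair mirrors across the alphabet (p↔k, u↔f, b↔y): positions sum to 25. This is the alphabet-reversal cipher (Atbash): a becomes z, b becomes y, etc.
Undoing it on rlm: r↔i, l↔o, m↔n.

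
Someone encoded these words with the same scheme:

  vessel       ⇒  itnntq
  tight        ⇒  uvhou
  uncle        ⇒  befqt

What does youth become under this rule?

dlbuo

Each letter's alphabet position (a=0..z=25) is mapped through 7·x+17 mod 26 — an affine cipher.
For youth: y(24)→7·24+17≡3=d; o(14)→7·14+17≡11=l; u(20)→7·20+17≡1=b; t(19)→7·19+17≡20=u; h(7)→7·7+17≡14=o (all mod 26).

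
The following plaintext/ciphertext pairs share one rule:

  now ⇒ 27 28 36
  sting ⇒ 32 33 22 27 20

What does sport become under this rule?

n is letter #14 and maps to 27: an offset of 13. The number is (letter's place in the alphabet, a=1) + 13.
On sport: s=19→32, p=16→29, o=15→28, r=18→31, t=20→33.

32 29 28 31 33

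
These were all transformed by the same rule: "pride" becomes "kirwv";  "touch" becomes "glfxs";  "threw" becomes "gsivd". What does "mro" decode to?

nil

Each pair mirrors across the alphabet (p↔k, r↔i, i↔r): positions sum to 25. This is the alphabet-reversal cipher (Atbash): a becomes z, b becomes y, etc.
Reversing it on mro: m↔n, r↔i, o↔l.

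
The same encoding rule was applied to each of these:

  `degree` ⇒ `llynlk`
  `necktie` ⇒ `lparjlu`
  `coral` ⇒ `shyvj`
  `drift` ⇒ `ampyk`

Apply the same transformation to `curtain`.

Two steps: reverse the string, then apply a Caesar shift of +7.
On curtain: reverse → niatruc; then shift: n+7=u, i+7=p, a+7=h, t+7=a, r+7=y, u+7=b, c+7=j.

uphaybj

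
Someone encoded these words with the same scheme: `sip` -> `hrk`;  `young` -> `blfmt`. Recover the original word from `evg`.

vet

Each letter is replaced by its mirror in the alphabet: a↔z, b↔y, c↔x, and so on (the Atbash cipher).
Undoing it on evg: e↔v, v↔e, g↔t.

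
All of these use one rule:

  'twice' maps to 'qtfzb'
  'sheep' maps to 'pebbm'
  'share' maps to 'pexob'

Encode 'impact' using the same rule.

fjmxzq

Compare letters: t→q is +23, w→t is +23, i→f is +23 — a constant shift. Each letter is shifted forward by 23 in the alphabet (a Caesar shift of +23).
On impact: i+23=f, m+23=j, p+23=m, a+23=x, c+23=z, t+23=q.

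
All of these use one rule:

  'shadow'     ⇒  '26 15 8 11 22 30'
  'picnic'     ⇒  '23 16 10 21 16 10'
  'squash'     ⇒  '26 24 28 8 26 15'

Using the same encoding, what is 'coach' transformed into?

s is letter #19 and maps to 26: an offset of 7. The number is (letter's place in the alphabet, a=1) + 7.
Applying it to coach: c=3→10, o=15→22, a=1→8, c=3→10, h=8→15.

10 22 8 10 15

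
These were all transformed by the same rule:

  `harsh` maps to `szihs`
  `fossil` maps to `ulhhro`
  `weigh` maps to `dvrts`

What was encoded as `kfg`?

Each pair mirrors across the alphabet (h↔s, a↔z, r↔i): positions sum to 25. Letters are reflected about the middle of the alphabet (position → 25−position): Atbash.
Decoding kfg: k↔p, f↔u, g↔t.

put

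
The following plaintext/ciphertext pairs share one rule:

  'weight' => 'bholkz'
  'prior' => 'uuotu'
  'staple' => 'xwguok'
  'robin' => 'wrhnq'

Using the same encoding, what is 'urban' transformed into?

Shifts by position in weight: pos 0: w→b (+5), pos 1: e→h (+3), pos 2: i→o (+6), pos 3: g→l (+5), pos 4: h→k (+3), pos 5: t→z (+6) — repeating every 3. The shifts repeat in a cycle of length 3: positions 0,1,… shift by +5, +3, +6, then the pattern repeats.
Applying it to urban: u+5=z, r+3=u, b+6=h, a+5=f, n+3=q.

zuhfq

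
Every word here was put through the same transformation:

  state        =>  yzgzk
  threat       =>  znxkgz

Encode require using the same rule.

Each letter is shifted forward by 6 in the alphabet (a Caesar shift of +6).
For require: r+6=x, e+6=k, q+6=w, u+6=a, i+6=o, r+6=x, e+6=k.

xkwaoxk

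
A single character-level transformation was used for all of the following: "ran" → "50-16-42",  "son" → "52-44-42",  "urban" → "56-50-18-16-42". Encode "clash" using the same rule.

20-38-16-52-30

r(#18)→50 and a(#1)→16: differences scale by 2, so n = 2·pos + 14. The formula is n = 2×(alphabet index, a=1) + 14.
On clash: c=3→20, l=12→38, a=1→16, s=19→52, h=8→30.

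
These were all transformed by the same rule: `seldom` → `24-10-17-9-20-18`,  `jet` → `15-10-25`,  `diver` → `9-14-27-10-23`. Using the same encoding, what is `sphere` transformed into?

s is letter #19 and maps to 24: an offset of 5. The number is (letter's place in the alphabet, a=1) + 5.
For sphere: s=19→24, p=16→21, h=8→13, e=5→10, r=18→23, e=5→10.

24-21-13-10-23-10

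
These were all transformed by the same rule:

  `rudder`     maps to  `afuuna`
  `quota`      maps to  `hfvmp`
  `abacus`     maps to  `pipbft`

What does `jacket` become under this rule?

epbxnm

r(17)→a(0) and u(20)→f(5) fit y≡19x+15 (mod 26); the inverse of 19 mod 26 is 11. This is an affine cipher: with a=0,…,z=25, each position x becomes (19x+15) mod 26.
On jacket: j(9)→19·9+15≡4=e; a(0)→19·0+15≡15=p; c(2)→19·2+15≡1=b; k(10)→19·10+15≡23=x; e(4)→19·4+15≡13=n; t(19)→19·19+15≡12=m (all mod 26).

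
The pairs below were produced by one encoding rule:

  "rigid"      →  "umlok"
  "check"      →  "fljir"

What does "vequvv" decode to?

saloon

In rigid: r→u is +3, i→m is +4, g→l is +5, i→o is +6 — the shift increases by 1 each position. Each letter shifts forward by (position + 3), i.e. 3, 4, 5, … — the shift grows by one for each successive letter.
Undoing it on vequvv: v−3=s, e−4=a, q−5=l, u−6=o, v−7=o, v−8=n.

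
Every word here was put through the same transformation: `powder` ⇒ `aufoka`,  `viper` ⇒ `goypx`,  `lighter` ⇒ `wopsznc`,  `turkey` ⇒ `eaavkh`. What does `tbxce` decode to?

Shifts by position in powder: pos 0: p→a (+11), pos 1: o→u (+6), pos 2: w→f (+9), pos 3: d→o (+11), pos 4: e→k (+6), pos 5: r→a (+9) — repeating every 3. It's a Vigenère-style cipher with numeric key [11,6,9]: position i shifts by key[i mod 3].
Reversing it on tbxce: t−11=i, b−6=v, x−9=o, c−11=r, e−6=y.

ivory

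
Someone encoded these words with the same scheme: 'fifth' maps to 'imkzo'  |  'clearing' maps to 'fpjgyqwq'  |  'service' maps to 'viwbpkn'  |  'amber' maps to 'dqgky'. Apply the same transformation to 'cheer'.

In fifth: f→i is +3, i→m is +4, f→k is +5, t→z is +6 — the shift increases by 1 each position. The shift increases by 1 at each position, starting from +3: 3, 4, 5, ….
For cheer: c+3=f, h+4=l, e+5=j, e+6=k, r+7=y.

fljky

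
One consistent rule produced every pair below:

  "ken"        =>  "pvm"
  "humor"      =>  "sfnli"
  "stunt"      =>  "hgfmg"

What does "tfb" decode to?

guy

This is the alphabet-reversal cipher (Atbash): a becomes z, b becomes y, etc.
Reversing it on tfb: t↔g, f↔u, b↔y.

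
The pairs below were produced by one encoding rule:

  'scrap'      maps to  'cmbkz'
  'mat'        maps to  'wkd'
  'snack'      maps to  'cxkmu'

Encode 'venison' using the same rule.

Compare letters: s→c is +10, c→m is +10, r→b is +10 — a constant shift. It's a constant shift of +10 (ROT10).
Applying it to venison: v+10=f, e+10=o, n+10=x, i+10=s, s+10=c, o+10=y, n+10=x.

foxscyx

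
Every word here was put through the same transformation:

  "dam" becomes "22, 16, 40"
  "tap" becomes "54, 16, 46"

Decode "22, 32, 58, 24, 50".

diver

d(#4)→22 and a(#1)→16: differences scale by 2, so n = 2·pos + 14. With a=1..z=26, the number is 2·pos + 14.
Undoing it on 22, 32, 58, 24, 50: 22→(22−14)÷2=4=d, 32→(32−14)÷2=9=i, 58→(58−14)÷2=22=v, 24→(24−14)÷2=5=e, 50→(50−14)÷2=18=r.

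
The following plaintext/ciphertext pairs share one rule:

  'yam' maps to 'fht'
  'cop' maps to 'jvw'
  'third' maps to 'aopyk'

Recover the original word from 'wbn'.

pug

Compare letters: y→f is +7, a→h is +7, m→t is +7 — a constant shift. It's a constant shift of +7 (ROT7).
Undoing it on wbn: w−7=p, b−7=u, n−7=g.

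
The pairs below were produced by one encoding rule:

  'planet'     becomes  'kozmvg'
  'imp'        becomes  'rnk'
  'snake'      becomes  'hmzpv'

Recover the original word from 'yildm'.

Each pair mirrors across the alphabet (p↔k, l↔o, a↔z): positions sum to 25. Each letter is replaced by its mirror in the alphabet: a↔z, b↔y, c↔x, and so on (the Atbash cipher).
Undoing it on yildm: y↔b, i↔r, l↔o, d↔w, m↔n.

brown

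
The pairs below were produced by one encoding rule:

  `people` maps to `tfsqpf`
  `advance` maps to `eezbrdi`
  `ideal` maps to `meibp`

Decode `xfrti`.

Shifts by position in people: pos 0: p→t (+4), pos 1: e→f (+1), pos 2: o→s (+4), pos 3: p→q (+1) — repeating every 2. A repeating key of period 2 is used — shifts +4, +1 over and over.
Decoding xfrti: x−4=t, f−1=e, r−4=n, t−1=s, i−4=e.

tense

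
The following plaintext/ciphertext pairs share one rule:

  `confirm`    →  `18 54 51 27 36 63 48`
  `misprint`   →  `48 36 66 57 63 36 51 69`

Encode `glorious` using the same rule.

c(#3)→18 and o(#15)→54: differences scale by 3, so n = 3·pos + 9. Each letter becomes 3×(its alphabet position, a=1..z=26) + 9.
Applying it to glorious: g=7→30, l=12→45, o=15→54, r=18→63, i=9→36, o=15→54, u=21→72, s=19→66.

30 45 54 63 36 54 72 66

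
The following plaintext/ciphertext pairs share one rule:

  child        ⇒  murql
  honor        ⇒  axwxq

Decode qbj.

ash

The output letters match the input read backwards, each shifted +9: child reversed is dlihc. Two steps: reverse the string, then apply a Caesar shift of +9.
Reversing it on qbj: shift back: q−9=h, b−9=s, j−9=a → hsa; then reverse → ash.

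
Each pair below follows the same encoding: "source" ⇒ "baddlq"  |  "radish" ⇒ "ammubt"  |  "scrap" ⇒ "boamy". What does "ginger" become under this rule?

puwsnd

A repeating key of period 2 is used — shifts +9, +12 over and over.
Applying it to ginger: g+9=p, i+12=u, n+9=w, g+12=s, e+9=n, r+12=d.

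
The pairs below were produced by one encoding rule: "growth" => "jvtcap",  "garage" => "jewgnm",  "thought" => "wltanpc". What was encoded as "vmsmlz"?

Letter i (0-indexed) is shifted by i+3, so successive shifts are 3, 4, 5, ….
Decoding vmsmlz: v−3=s, m−4=i, s−5=n, m−6=g, l−7=e, z−8=r.

singer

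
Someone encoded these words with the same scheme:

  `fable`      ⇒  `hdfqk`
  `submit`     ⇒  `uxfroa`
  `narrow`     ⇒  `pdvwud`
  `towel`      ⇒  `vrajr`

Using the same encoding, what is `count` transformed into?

erysz

Each letter shifts forward by (position + 2), i.e. 2, 3, 4, … — the shift grows by one for each successive letter.
Applying it to count: c+2=e, o+3=r, u+4=y, n+5=s, t+6=z.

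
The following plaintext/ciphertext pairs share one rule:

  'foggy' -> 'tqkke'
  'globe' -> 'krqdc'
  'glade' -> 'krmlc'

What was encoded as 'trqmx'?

float

f(5)→t(19) and o(14)→q(16) fit y≡17x+12 (mod 26); the inverse of 17 mod 26 is 23. Each letter's alphabet position (a=0..z=25) is mapped through 17·x+12 mod 26 — an affine cipher.
Reversing it on trqmx: t(19)→23·(19−12)≡5=f; r(17)→23·(17−12)≡11=l; q(16)→23·(16−12)≡14=o; m(12)→23·(12−12)≡0=a; x(23)→23·(23−12)≡19=t (all mod 26).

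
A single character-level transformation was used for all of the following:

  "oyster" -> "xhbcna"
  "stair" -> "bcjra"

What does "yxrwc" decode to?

point

Compare letters: o→x is +9, y→h is +9, s→b is +9 — a constant shift. Each letter is shifted forward by 9 in the alphabet (a Caesar shift of +9).
Undoing it on yxrwc: y−9=p, x−9=o, r−9=i, w−9=n, c−9=t.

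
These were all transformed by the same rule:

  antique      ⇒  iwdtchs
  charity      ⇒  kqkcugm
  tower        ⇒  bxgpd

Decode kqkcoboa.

Letter i (0-indexed) is shifted by i+8, so successive shifts are 8, 9, 10, ….
Reversing it on kqkcoboa: k−8=c, q−9=h, k−10=a, c−11=r, o−12=c, b−13=o, o−14=a, a−15=l.

charcoal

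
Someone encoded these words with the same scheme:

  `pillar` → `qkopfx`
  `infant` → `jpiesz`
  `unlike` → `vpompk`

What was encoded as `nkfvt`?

micro

In pillar: p→q is +1, i→k is +2, l→o is +3, l→p is +4 — the shift increases by 1 each position. Each letter shifts forward by (position + 1), i.e. 1, 2, 3, … — the shift grows by one for each successive letter.
Reversing it on nkfvt: n−1=m, k−2=i, f−3=c, v−4=r, t−5=o.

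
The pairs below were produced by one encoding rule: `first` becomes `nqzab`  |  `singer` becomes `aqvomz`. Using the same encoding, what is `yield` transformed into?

gqmtl

Compare letters: f→n is +8, i→q is +8, r→z is +8 — a constant shift. It's a constant shift of +8 (ROT8).
For yield: y+8=g, i+8=q, e+8=m, l+8=t, d+8=l.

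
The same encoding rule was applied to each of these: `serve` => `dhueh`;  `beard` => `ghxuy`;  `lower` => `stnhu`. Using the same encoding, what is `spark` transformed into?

dcxuj

s(18)→d(3) and e(4)→h(7) fit y≡9x+23 (mod 26); the inverse of 9 mod 26 is 3. Each letter's alphabet position (a=0..z=25) is mapped through 9·x+23 mod 26 — an affine cipher.
Applying it to spark: s(18)→9·18+23≡3=d; p(15)→9·15+23≡2=c; a(0)→9·0+23≡23=x; r(17)→9·17+23≡20=u; k(10)→9·10+23≡9=j (all mod 26).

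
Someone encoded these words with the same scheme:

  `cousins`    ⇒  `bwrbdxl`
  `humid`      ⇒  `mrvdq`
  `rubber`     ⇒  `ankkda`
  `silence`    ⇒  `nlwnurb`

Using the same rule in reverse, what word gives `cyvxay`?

The output letters match the input read backwards, each shifted +9: cousins reversed is snisuoc. Read the word backwards and shift each letter +9.
Reversing it on cyvxay: shift back: c−9=t, y−9=p, v−9=m, x−9=o, a−9=r, y−9=p → tpmorp; then reverse → prompt.

prompt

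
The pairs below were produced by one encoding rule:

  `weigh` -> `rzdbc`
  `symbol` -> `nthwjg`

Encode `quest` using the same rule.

lpzno

Compare letters: w→r is +21, e→z is +21, i→d is +21 — a constant shift. Each letter is shifted forward by 21 in the alphabet (a Caesar shift of +21).
On quest: q+21=l, u+21=p, e+21=z, s+21=n, t+21=o.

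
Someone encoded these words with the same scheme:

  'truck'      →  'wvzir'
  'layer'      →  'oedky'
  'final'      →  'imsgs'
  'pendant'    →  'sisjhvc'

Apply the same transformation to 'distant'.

gmxzhvc

In truck: t→w is +3, r→v is +4, u→z is +5, c→i is +6 — the shift increases by 1 each position. The shift increases by 1 at each position, starting from +3: 3, 4, 5, ….
On distant: d+3=g, i+4=m, s+5=x, t+6=z, a+7=h, n+8=v, t+9=c.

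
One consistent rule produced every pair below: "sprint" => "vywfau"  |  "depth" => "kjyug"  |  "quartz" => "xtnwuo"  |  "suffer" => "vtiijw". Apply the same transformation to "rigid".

wfhfk

Each letter's alphabet position (a=0..z=25) is mapped through 25·x+13 mod 26 — an affine cipher.
On rigid: r(17)→25·17+13≡22=w; i(8)→25·8+13≡5=f; g(6)→25·6+13≡7=h; i(8)→25·8+13≡5=f; d(3)→25·3+13≡10=k (all mod 26).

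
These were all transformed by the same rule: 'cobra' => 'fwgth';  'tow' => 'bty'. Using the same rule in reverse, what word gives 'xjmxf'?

The output letters match the input read backwards, each shifted +5: cobra reversed is arboc. The word is reversed, then every letter is shifted forward by 5.
Undoing it on xjmxf: shift back: x−5=s, j−5=e, m−5=h, x−5=s, f−5=a → sehsa; then reverse → ashes.

ashes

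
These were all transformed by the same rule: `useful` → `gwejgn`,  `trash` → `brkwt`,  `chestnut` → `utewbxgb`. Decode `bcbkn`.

total

u(20)→g(6) and s(18)→w(22) fit y≡5x+10 (mod 26); the inverse of 5 mod 26 is 21. This is an affine cipher: with a=0,…,z=25, each position x becomes (5x+10) mod 26.
Undoing it on bcbkn: b(1)→21·(1−10)≡19=t; c(2)→21·(2−10)≡14=o; b(1)→21·(1−10)≡19=t; k(10)→21·(10−10)≡0=a; n(13)→21·(13−10)≡11=l (all mod 26).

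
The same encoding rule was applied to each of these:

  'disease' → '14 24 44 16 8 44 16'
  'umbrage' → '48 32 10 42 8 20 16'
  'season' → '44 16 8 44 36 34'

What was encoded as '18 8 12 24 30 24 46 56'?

facility

The formula is n = 2×(alphabet index, a=1) + 6.
Decoding 18 8 12 24 30 24 46 56: 18→(18−6)÷2=6=f, 8→(8−6)÷2=1=a, 12→(12−6)÷2=3=c, 24→(24−6)÷2=9=i, 30→(30−6)÷2=12=l, 24→(24−6)÷2=9=i, 46→(46−6)÷2=20=t, 56→(56−6)÷2=25=y.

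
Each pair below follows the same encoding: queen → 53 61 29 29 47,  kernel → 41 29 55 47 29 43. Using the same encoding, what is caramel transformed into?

q(#17)→53 and u(#21)→61: differences scale by 2, so n = 2·pos + 19. The formula is n = 2×(alphabet index, a=1) + 19.
On caramel: c=3→25, a=1→21, r=18→55, a=1→21, m=13→45, e=5→29, l=12→43.

25 21 55 21 45 29 43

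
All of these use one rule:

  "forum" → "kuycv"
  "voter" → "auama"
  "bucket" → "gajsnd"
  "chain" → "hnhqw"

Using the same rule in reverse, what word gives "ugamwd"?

In forum: f→k is +5, o→u is +6, r→y is +7, u→c is +8 — the shift increases by 1 each position. The shift increases by 1 at each position, starting from +5: 5, 6, 7, ….
Undoing it on ugamwd: u−5=p, g−6=a, a−7=t, m−8=e, w−9=n, d−10=t.

patent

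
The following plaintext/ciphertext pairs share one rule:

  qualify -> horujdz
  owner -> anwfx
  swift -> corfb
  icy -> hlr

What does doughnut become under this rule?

cdwqpdxm

The word is reversed, then every letter is shifted forward by 9.
Applying it to doughnut: reverse → tunhguod; then shift: t+9=c, u+9=d, n+9=w, h+9=q, g+9=p, u+9=d, o+9=x, d+9=m.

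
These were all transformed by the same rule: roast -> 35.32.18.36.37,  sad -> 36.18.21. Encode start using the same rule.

Each letter is replaced by its alphabet position (a=1..z=26) + 17.
On start: s=19→36, t=20→37, a=1→18, r=18→35, t=20→37.

36.37.18.35.37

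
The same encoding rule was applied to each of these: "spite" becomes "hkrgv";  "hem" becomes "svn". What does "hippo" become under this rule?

This is the alphabet-reversal cipher (Atbash): a becomes z, b becomes y, etc.
Applying it to hippo: h↔s, i↔r, p↔k, p↔k, o↔l.

srkkl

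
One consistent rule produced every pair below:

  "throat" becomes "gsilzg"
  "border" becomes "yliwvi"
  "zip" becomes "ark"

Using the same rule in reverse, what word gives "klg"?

pot

Each pair mirrors across the alphabet (t↔g, h↔s, r↔i): positions sum to 25. Each letter is replaced by its mirror in the alphabet: a↔z, b↔y, c↔x, and so on (the Atbash cipher).
Undoing it on klg: k↔p, l↔o, g↔t.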